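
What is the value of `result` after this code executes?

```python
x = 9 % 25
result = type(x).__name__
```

x is int; result = 'int'

'int'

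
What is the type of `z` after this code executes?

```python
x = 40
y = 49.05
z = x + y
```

int + float = float

float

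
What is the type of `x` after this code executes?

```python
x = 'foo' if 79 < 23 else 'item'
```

Both branches of conditional are str

str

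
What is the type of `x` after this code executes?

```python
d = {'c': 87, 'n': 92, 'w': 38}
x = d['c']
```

Accessing dict[str, int] with str key returns int

int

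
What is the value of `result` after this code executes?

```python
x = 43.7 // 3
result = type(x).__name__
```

x is float; result = 'float'

'float'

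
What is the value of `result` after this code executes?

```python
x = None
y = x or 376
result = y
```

x = None; y = 376; result = 376

376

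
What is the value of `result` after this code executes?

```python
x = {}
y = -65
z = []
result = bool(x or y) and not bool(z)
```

x = {}; y = -65; z = []; result = True

True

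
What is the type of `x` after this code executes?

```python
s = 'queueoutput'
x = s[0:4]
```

Slicing a str returns str

str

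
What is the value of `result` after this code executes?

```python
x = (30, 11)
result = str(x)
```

x = (30, 11); result = '(30, 11)'

'(30, 11)'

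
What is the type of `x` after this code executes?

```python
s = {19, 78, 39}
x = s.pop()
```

Popping from set[int] returns int

int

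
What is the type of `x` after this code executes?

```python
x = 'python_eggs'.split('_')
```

str.split() returns list

list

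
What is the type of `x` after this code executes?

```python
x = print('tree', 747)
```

print() returns None

NoneType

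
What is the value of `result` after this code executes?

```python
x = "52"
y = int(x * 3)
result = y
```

x = '52'; y = 525252; result = 525252

525252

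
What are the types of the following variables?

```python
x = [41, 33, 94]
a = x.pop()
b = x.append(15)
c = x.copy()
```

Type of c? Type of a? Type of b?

copy() returns list; pop() returns element; append() returns None

list, int, NoneType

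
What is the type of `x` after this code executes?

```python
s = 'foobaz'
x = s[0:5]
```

Slicing a str returns str

str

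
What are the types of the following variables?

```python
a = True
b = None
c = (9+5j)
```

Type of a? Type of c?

a is assigned the constant True, which has type bool; c is assigned (9+5j), an int plus an imaginary literal (j suffix), which evaluates to complex

bool, complex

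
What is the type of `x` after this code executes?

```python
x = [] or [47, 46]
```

'or' returns first truthy value (list)

list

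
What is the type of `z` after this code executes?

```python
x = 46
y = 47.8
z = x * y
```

int * float = float

float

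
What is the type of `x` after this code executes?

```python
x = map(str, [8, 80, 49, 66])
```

map() returns a map object

map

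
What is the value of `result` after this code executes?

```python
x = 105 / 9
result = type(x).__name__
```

x is float; result = 'float'

'float'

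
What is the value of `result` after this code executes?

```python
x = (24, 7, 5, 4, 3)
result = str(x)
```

x = (24, 7, 5, 4, 3); result = '(24, 7, 5, 4, 3)'

'(24, 7, 5, 4, 3)'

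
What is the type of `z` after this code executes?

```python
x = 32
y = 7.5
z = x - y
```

int - float = float

float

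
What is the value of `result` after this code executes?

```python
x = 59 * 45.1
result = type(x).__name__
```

x is float; result = 'float'

'float'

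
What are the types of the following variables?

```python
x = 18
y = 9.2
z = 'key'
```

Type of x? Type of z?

x is assigned a bare integer (no decimal point), so it is an int; z is assigned a quoted string literal, so it is a str

int, str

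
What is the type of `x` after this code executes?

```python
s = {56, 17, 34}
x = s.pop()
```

Popping from set[int] returns int

int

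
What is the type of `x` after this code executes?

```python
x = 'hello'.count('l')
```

str.count() returns int

int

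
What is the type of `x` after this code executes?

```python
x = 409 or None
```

'or' returns first truthy value

int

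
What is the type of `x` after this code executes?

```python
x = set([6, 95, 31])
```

set() constructor returns set

set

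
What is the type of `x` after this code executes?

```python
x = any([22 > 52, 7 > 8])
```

any() returns bool

bool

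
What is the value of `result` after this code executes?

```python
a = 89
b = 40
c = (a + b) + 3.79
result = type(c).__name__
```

a is int; b is int; c is float; result = 'float'

'float'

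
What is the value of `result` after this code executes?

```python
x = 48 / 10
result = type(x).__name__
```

x is float; result = 'float'

'float'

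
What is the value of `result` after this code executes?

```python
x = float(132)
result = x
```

x = 132.0; result = 132.0

132.0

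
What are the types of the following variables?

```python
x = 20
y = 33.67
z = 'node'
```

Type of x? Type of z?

x is assigned a bare integer (no decimal point), so it is an int; z is assigned a quoted string literal, so it is a str

int, str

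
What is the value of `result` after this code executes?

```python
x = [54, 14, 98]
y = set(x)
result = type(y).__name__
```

x is list; y is set; result = 'set'

'set'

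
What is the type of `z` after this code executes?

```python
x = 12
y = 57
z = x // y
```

int // int = int

int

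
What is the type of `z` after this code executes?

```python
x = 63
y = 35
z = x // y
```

int // int = int

int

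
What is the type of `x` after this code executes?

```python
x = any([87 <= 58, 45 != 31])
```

any() returns bool

bool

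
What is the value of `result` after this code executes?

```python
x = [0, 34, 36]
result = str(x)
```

x = [0, 34, 36]; result = '[0, 34, 36]'

'[0, 34, 36]'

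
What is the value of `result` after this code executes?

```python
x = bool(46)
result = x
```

x = True; result = True

True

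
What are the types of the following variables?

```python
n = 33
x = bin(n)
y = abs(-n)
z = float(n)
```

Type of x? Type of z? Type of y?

bin() returns str; float() returns float; abs() of int returns int

str, float, int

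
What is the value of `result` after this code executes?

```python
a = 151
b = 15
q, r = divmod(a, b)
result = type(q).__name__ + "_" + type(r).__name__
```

a is int; b is int; q is int; r is int; result = 'int_int'

'int_int'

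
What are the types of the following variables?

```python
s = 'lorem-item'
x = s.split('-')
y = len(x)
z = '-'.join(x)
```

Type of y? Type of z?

len() returns int; str.join() returns str

int, str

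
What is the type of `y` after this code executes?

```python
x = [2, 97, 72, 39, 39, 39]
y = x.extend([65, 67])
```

list.extend() returns None

NoneType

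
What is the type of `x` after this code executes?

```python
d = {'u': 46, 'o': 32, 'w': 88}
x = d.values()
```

.values() returns dict_values view

dict_values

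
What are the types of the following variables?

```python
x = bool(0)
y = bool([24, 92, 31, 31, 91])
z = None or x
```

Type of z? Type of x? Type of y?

None or bool returns the bool; bool() returns bool; bool() returns bool

bool, bool, bool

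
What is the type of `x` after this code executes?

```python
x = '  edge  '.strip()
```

str.strip() returns str

str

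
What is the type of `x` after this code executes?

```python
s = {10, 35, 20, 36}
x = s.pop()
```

Popping from set[int] returns int

int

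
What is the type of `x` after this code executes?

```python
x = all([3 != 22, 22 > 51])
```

all() returns bool

bool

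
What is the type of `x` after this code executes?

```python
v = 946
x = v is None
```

'is' comparison returns bool

bool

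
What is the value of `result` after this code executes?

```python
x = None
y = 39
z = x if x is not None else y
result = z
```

x = None; y = 39; z = 39; result = 39

39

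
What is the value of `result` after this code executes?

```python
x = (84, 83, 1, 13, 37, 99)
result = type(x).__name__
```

x is tuple; result = 'tuple'

'tuple'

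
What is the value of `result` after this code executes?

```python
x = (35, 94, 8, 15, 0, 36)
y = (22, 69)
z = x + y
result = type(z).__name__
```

x is tuple; y is tuple; z is tuple; result = 'tuple'

'tuple'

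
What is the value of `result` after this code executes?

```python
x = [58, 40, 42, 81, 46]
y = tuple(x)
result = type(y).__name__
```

x is list; y is tuple; result = 'tuple'

'tuple'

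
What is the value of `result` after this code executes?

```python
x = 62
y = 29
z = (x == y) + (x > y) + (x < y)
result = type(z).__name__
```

x is int; y is int; z is int; result = 'int'

'int'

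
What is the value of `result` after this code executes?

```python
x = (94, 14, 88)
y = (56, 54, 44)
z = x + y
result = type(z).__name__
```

x is tuple; y is tuple; z is tuple; result = 'tuple'

'tuple'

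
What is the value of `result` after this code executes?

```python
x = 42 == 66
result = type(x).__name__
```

x is bool; result = 'bool'

'bool'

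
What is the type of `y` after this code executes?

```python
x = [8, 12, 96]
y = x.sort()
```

list.sort() returns None (mutates in place)

NoneType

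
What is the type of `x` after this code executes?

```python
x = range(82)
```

range() returns a range object

range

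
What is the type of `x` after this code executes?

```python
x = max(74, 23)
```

max() of ints returns int

int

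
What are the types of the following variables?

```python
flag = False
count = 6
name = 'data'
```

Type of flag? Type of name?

flag is assigned the constant False, which has type bool; name is assigned a quoted string literal, so it is a str

bool, str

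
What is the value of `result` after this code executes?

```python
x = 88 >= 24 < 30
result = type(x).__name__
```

x is bool; result = 'bool'

'bool'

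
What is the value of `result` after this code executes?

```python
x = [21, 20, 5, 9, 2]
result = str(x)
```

x = [21, 20, 5, 9, 2]; result = '[21, 20, 5, 9, 2]'

'[21, 20, 5, 9, 2]'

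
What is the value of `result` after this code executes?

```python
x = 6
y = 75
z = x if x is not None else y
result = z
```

x = 6; y = 75; z = 6; result = 6

6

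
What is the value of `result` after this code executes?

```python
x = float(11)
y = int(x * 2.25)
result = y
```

x = 11.0; y = 24; result = 24

24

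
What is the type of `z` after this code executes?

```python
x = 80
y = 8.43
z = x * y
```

int * float = float

float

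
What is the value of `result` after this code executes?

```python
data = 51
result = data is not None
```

data = 51; result = True

True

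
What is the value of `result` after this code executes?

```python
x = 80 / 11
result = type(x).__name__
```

x is float; result = 'float'

'float'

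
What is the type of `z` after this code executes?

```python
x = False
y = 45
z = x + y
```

bool + int = int (bool is subclass of int)

int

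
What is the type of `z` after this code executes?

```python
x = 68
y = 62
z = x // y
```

int // int = int

int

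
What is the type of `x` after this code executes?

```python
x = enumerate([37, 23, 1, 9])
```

enumerate() returns an enumerate object

enumerate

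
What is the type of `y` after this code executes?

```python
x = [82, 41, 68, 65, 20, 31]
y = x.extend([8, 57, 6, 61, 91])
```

list.extend() returns None

NoneType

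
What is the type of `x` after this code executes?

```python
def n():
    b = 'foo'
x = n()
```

Function without return returns None

NoneType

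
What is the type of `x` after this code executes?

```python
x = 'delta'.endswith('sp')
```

str.endswith() returns bool

bool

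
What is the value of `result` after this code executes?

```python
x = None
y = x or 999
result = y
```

x = None; y = 999; result = 999

999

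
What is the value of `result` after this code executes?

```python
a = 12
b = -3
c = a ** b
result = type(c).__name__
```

a is int; b is int; c is float; result = 'float'

'float'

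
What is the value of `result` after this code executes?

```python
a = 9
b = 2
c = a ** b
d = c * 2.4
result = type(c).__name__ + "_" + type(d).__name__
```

a is int; b is int; c is int; d is float; result = 'int_float'

'int_float'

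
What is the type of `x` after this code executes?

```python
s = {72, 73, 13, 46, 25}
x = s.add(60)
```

set.add() returns None (mutates in place)

NoneType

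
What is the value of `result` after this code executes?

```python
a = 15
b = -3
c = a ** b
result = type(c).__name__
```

a is int; b is int; c is float; result = 'float'

'float'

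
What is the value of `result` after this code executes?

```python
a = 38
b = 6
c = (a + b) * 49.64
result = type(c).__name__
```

a is int; b is int; c is float; result = 'float'

'float'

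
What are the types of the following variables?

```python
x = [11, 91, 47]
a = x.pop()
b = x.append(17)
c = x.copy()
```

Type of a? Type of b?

pop() returns element; append() returns None

int, NoneType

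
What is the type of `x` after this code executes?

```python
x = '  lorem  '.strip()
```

str.strip() returns str

str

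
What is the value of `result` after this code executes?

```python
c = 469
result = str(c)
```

c = 469; result = '469'

'469'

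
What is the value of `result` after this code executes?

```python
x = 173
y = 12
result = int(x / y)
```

x = 173; y = 12; result = 14

14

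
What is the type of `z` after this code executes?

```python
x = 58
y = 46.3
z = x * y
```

int * float = float

float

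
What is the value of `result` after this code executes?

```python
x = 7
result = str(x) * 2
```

x = 7; result = '77'

'77'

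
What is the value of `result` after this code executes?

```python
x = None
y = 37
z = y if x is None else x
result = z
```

x = None; y = 37; z = 37; result = 37

37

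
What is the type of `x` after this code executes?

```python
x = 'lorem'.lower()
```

str.lower() returns str

str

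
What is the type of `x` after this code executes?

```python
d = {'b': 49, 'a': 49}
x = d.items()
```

dict.items() returns dict_items view

dict_items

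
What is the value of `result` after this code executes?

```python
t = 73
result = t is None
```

t = 73; result = False

False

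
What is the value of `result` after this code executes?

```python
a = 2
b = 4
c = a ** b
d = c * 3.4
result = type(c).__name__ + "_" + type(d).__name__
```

a is int; b is int; c is int; d is float; result = 'int_float'

'int_float'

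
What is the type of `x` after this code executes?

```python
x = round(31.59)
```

round() with no decimal places returns int

int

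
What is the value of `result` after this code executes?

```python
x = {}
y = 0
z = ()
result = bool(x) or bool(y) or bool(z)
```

x = {}; y = 0; z = (); result = False

False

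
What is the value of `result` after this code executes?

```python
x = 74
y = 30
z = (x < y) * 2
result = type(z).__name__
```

x is int; y is int; z is int; result = 'int'

'int'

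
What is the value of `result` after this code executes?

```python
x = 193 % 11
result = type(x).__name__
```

x is int; result = 'int'

'int'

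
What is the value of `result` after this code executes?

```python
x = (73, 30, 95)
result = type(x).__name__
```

x is tuple; result = 'tuple'

'tuple'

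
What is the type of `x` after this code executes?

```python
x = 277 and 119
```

'and' with truthy values returns last operand (int)

int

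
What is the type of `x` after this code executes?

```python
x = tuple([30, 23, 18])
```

tuple() constructor returns tuple

tuple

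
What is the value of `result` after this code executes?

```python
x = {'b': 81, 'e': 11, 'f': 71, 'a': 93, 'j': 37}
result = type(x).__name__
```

x is dict; result = 'dict'

'dict'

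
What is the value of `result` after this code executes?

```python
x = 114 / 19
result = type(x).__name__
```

x is float; result = 'float'

'float'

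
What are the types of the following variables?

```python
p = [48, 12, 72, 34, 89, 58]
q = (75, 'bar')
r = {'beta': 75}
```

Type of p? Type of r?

p is assigned a list literal (square brackets); r is assigned a dict literal ({key: value})

list, dict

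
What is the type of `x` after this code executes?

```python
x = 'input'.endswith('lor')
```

str.endswith() returns bool

bool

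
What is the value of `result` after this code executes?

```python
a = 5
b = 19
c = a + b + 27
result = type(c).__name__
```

a is int; b is int; c is int; result = 'int'

'int'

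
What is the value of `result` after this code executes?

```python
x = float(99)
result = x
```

x = 99.0; result = 99.0

99.0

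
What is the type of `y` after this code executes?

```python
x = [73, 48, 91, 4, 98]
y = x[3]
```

Indexing list[int] returns int

int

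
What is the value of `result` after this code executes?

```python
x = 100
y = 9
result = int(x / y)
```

x = 100; y = 9; result = 11

11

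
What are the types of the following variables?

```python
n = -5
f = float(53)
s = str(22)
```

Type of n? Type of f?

n is assigned a bare integer (no decimal point), so it is an int; f is assigned the result of calling float(), which returns a float

int, float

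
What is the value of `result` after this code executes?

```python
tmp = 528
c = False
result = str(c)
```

tmp = 528; c = False; result = 'False'

'False'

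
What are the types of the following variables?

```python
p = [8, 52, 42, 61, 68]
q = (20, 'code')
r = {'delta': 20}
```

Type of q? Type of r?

q is assigned a tuple (parenthesized, comma-separated values); r is assigned a dict literal ({key: value})

tuple, dict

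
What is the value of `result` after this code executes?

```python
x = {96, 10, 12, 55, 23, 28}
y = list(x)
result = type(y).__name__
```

x is set; y is list; result = 'list'

'list'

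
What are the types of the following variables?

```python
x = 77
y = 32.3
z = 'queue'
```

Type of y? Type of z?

y is assigned a number with a decimal point, so it is a float; z is assigned a quoted string literal, so it is a str

float, str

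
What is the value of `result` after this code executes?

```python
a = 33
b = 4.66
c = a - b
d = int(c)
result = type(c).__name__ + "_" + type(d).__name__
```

a is int; b is float; c is float; d is int; result = 'float_int'

'float_int'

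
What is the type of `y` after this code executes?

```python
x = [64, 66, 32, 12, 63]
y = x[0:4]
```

Slicing a list returns a list

list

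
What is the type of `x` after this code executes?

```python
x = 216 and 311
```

'and' with truthy values returns last operand (int)

int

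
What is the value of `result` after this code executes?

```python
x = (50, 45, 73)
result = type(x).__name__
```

x is tuple; result = 'tuple'

'tuple'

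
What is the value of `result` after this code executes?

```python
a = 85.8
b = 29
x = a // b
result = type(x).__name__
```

a is float; b is int; x is float; result = 'float'

'float'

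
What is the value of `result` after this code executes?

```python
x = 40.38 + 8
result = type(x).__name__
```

x is float; result = 'float'

'float'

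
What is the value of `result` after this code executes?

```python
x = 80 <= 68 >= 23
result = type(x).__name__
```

x is bool; result = 'bool'

'bool'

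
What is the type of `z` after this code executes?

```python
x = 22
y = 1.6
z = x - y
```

int - float = float

float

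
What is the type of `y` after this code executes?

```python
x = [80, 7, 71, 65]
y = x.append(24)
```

list.append() returns None (mutates in place)

NoneType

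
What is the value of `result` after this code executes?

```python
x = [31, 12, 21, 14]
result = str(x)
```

x = [31, 12, 21, 14]; result = '[31, 12, 21, 14]'

'[31, 12, 21, 14]'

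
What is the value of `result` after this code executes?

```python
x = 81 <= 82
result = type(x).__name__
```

x is bool; result = 'bool'

'bool'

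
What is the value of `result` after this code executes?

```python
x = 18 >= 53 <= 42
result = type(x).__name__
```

x is bool; result = 'bool'

'bool'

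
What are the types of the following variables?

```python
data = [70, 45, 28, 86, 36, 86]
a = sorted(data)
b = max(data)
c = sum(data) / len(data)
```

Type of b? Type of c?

max of ints returns int; int / int = float

int, float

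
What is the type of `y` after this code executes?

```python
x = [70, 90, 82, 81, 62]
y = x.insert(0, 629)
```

list.insert() returns None

NoneType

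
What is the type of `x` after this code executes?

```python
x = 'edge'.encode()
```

str.encode() returns bytes

bytes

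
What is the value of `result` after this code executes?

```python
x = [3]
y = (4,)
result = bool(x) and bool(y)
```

x = [3]; y = (4,); result = True

True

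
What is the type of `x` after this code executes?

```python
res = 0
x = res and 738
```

'and' returns first falsy value (0 is int)

int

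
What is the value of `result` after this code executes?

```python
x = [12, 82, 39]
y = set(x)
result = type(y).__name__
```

x is list; y is set; result = 'set'

'set'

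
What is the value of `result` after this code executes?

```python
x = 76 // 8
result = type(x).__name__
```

x is int; result = 'int'

'int'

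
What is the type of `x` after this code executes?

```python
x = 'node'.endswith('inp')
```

str.endswith() returns bool

bool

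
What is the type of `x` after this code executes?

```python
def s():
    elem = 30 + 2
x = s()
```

Function without return returns None

NoneType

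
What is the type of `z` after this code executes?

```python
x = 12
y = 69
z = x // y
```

int // int = int

int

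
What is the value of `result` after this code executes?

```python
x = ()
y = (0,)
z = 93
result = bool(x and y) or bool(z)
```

x = (); y = (0,); z = 93; result = True

True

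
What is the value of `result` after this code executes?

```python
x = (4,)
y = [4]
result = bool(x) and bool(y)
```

x = (4,); y = [4]; result = True

True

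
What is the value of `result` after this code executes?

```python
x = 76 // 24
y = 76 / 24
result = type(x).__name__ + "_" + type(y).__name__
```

x is int; y is float; result = 'int_float'

'int_float'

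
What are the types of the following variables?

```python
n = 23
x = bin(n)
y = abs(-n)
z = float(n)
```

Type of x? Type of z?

bin() returns str; float() returns float

str, float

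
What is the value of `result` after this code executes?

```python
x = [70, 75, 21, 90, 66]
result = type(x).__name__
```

x is list; result = 'list'

'list'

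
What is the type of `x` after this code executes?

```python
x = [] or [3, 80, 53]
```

'or' returns first truthy value (list)

list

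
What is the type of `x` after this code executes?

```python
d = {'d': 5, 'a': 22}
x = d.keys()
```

.keys() returns dict_keys view

dict_keys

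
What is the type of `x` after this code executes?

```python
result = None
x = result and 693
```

'and' returns first falsy value (None)

NoneType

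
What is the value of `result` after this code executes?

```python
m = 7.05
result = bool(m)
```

m = 7.05; result = True

True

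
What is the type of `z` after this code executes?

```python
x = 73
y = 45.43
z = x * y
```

int * float = float

float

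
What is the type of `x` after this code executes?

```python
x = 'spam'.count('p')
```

str.count() returns int

int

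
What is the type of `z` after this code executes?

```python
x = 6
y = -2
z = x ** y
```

int ** negative = float

float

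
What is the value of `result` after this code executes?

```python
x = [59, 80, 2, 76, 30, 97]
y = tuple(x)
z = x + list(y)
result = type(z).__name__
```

x is list; y is tuple; z is list; result = 'list'

'list'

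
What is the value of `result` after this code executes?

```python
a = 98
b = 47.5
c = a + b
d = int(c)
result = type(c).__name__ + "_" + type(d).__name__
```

a is int; b is float; c is float; d is int; result = 'float_int'

'float_int'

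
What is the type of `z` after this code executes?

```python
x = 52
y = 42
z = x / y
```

int / int = float

float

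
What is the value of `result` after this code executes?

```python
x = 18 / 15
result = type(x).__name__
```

x is float; result = 'float'

'float'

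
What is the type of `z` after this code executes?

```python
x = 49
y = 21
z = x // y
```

int // int = int

int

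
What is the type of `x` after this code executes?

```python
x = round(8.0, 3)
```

round() with decimal places returns float

float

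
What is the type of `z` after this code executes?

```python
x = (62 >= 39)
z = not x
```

'not' returns bool

bool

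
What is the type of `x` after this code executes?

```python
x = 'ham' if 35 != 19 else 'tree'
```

Both branches of conditional are str

str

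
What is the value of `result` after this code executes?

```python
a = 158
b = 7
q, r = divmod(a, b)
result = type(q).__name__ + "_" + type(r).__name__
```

a is int; b is int; q is int; r is int; result = 'int_int'

'int_int'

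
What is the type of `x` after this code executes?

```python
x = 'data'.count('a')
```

str.count() returns int

int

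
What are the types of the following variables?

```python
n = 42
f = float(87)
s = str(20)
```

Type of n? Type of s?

n is assigned a bare integer (no decimal point), so it is an int; s is assigned the result of calling str(), which returns a str

int, str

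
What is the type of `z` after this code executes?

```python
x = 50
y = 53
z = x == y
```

Equality comparison returns bool

bool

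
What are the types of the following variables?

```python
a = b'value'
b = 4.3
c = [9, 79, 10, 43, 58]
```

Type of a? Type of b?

a is assigned a bytes literal (b'...' prefix); b is assigned a number with a decimal point, so it is a float

bytes, float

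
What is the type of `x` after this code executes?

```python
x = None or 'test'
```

'or' with None returns the other truthy value (str)

str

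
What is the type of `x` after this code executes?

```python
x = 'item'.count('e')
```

str.count() returns int

int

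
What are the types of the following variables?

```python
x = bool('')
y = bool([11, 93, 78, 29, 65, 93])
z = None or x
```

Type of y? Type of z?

bool() returns bool; None or bool returns the bool

bool, bool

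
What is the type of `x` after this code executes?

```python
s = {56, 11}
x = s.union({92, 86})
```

set.union() returns a new set

set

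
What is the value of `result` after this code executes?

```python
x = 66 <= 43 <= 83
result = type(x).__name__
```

x is bool; result = 'bool'

'bool'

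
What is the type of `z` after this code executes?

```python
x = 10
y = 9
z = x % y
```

int % int = int

int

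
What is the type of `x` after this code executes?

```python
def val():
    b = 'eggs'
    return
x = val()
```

Bare return returns None

NoneType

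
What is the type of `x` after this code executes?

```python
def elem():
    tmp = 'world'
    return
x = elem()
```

Bare return returns None

NoneType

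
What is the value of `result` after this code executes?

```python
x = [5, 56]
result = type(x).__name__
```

x is list; result = 'list'

'list'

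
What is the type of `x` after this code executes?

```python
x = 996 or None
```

'or' returns first truthy value

int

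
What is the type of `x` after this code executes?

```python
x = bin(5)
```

bin() returns str representation

str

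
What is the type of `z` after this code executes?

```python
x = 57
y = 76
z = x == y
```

Equality comparison returns bool

bool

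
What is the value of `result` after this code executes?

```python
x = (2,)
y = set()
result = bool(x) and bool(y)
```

x = (2,); y = set(); result = False

False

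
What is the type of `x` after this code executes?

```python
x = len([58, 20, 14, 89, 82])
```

len() always returns int

int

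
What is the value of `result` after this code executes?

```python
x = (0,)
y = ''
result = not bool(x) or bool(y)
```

x = (0,); y = ''; result = False

False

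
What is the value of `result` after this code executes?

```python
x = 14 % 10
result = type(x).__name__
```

x is int; result = 'int'

'int'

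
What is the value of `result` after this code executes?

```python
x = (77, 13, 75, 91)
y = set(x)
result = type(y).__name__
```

x is tuple; y is set; result = 'set'

'set'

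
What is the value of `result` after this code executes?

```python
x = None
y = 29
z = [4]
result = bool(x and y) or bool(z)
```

x = None; y = 29; z = [4]; result = True

True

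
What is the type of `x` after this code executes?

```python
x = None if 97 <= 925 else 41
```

97 <= 925 is True, so the if branch is taken

NoneType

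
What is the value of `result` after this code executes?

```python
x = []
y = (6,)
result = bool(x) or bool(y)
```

x = []; y = (6,); result = True

True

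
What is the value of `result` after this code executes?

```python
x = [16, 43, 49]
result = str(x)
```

x = [16, 43, 49]; result = '[16, 43, 49]'

'[16, 43, 49]'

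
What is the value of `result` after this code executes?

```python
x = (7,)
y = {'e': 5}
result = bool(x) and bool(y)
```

x = (7,); y = {'e': 5}; result = True

True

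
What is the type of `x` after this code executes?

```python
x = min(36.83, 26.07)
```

min() of floats returns float

float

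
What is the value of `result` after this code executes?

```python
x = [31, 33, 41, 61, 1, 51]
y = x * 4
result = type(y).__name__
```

x is list; y is list; result = 'list'

'list'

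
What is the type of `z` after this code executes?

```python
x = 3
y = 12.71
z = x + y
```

int + float = float

float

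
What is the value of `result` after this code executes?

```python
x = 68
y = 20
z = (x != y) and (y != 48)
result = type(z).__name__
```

x is int; y is int; z is bool; result = 'bool'

'bool'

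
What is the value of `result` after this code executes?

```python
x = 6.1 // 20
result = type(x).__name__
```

x is float; result = 'float'

'float'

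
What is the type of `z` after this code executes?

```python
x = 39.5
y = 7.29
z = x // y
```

float // float = float

float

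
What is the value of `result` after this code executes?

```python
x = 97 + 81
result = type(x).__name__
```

x is int; result = 'int'

'int'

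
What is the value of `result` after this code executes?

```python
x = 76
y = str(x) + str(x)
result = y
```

x = 76; y = '7676'; result = '7676'

'7676'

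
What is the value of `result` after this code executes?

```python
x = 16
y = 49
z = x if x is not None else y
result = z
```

x = 16; y = 49; z = 16; result = 16

16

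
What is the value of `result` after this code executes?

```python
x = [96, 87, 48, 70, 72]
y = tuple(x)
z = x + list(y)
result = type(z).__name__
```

x is list; y is tuple; z is list; result = 'list'

'list'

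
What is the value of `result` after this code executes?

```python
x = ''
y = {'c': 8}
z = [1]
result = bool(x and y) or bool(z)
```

x = ''; y = {'c': 8}; z = [1]; result = True

True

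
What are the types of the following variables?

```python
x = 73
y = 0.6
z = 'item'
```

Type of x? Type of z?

x is assigned a bare integer (no decimal point), so it is an int; z is assigned a quoted string literal, so it is a str

int, str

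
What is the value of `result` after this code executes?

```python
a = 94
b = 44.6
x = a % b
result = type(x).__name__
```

a is int; b is float; x is float; result = 'float'

'float'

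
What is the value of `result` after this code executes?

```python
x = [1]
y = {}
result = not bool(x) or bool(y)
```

x = [1]; y = {}; result = False

False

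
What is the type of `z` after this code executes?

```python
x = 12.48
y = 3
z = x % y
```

float % int = float

float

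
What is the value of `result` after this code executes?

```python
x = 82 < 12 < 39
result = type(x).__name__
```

x is bool; result = 'bool'

'bool'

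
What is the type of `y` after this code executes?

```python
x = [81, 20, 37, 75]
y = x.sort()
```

list.sort() returns None (mutates in place)

NoneType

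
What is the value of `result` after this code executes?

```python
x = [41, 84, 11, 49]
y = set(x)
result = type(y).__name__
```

x is list; y is set; result = 'set'

'set'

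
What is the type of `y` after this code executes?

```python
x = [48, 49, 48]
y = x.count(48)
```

list.count() returns int

int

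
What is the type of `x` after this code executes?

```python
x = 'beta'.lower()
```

str.lower() returns str

str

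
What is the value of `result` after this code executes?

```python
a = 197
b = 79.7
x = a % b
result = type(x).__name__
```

a is int; b is float; x is float; result = 'float'

'float'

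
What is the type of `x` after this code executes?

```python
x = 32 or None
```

'or' returns first truthy value

int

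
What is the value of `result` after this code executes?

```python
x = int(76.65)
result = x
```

x = 76; result = 76

76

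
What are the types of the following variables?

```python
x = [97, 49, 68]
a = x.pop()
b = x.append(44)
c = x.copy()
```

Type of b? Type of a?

append() returns None; pop() returns element

NoneType, int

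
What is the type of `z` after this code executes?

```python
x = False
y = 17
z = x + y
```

bool + int = int (bool is subclass of int)

int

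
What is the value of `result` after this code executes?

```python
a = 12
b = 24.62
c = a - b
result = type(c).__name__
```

a is int; b is float; c is float; result = 'float'

'float'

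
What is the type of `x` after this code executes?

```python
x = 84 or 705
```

'or' returns first truthy value (int)

int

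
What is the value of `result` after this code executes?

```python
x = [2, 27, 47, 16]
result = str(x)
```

x = [2, 27, 47, 16]; result = '[2, 27, 47, 16]'

'[2, 27, 47, 16]'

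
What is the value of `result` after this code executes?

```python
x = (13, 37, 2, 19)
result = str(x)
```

x = (13, 37, 2, 19); result = '(13, 37, 2, 19)'

'(13, 37, 2, 19)'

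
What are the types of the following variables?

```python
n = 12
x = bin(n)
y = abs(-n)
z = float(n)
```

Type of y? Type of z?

abs() of int returns int; float() returns float

int, float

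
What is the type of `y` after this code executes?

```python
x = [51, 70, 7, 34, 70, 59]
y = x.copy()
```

list.copy() returns list

list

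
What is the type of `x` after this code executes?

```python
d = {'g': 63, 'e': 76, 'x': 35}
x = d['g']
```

Accessing dict[str, int] with str key returns int

int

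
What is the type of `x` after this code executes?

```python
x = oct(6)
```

oct() returns str representation

str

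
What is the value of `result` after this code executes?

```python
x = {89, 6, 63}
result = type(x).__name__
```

x is set; result = 'set'

'set'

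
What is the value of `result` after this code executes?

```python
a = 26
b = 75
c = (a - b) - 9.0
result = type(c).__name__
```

a is int; b is int; c is float; result = 'float'

'float'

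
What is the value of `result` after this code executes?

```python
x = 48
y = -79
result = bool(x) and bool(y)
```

x = 48; y = -79; result = True

True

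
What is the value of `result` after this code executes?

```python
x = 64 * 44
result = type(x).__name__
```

x is int; result = 'int'

'int'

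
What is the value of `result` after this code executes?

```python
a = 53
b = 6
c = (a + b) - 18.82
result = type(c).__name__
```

a is int; b is int; c is float; result = 'float'

'float'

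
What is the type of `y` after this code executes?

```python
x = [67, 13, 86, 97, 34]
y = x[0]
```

Indexing list[int] returns int

int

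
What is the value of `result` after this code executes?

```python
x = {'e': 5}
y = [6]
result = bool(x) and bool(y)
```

x = {'e': 5}; y = [6]; result = True

True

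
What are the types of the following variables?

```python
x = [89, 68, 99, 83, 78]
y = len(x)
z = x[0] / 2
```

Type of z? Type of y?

int / int = float; len() returns int

float, int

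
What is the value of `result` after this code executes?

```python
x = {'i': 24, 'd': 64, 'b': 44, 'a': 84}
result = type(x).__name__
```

x is dict; result = 'dict'

'dict'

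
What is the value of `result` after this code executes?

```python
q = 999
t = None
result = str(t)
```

q = 999; t = None; result = 'None'

'None'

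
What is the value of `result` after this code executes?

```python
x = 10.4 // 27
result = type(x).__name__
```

x is float; result = 'float'

'float'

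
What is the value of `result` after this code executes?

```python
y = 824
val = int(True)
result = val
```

y = 824; val = 1; result = 1

1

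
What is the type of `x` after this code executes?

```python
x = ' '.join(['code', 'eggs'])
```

str.join() returns str

str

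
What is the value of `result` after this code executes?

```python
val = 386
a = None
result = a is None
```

val = 386; a = None; result = True

True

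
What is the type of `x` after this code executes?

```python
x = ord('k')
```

ord() returns int (code point)

int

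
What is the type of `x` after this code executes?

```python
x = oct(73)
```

oct() returns str representation

str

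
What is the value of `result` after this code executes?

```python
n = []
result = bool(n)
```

n = []; result = False

False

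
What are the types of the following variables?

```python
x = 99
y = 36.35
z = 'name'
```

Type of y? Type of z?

y is assigned a number with a decimal point, so it is a float; z is assigned a quoted string literal, so it is a str

float, str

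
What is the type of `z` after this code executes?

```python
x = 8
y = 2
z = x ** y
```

positive int ** positive int = int

int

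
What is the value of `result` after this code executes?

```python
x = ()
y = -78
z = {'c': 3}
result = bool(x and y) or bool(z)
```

x = (); y = -78; z = {'c': 3}; result = True

True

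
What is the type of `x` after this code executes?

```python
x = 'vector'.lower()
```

str.lower() returns str

str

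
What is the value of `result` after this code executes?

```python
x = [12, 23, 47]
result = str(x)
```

x = [12, 23, 47]; result = '[12, 23, 47]'

'[12, 23, 47]'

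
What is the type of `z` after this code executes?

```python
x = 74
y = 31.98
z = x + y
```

int + float = float

float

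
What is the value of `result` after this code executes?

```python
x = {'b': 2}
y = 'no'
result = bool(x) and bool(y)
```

x = {'b': 2}; y = 'no'; result = True

True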